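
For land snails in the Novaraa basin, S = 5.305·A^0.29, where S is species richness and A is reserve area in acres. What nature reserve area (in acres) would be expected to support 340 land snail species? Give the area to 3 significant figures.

340 = 5.305 × A^0.29  ⇒  A^0.29 = 340/5.305 = 64.09
ln A = ln(64.09) / 0.29 = 4.1603 / 0.29 = 14.3458
A = e^14.3458 ≈ 1699505 acres

1700000 acres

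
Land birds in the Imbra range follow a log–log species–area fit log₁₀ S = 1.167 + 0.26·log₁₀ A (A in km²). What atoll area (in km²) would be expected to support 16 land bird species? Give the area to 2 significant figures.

1.4 km²

16 = 14.69 × A^0.26  ⇒  A^0.26 = 16/14.69 = 1.089
ln A = ln(1.089) / 0.26 = 0.0855 / 0.26 = 0.3287
A = e^0.3287 ≈ 1.389 km²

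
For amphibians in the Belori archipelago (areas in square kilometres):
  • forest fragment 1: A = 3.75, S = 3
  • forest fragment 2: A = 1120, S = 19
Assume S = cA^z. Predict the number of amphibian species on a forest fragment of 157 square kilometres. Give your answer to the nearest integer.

z = ln(19/3) / ln(1120/3.75) = 1.8458 / 5.6993 = 0.3239
c = 3 / 3.75^0.3239 = 3 / 1.534 = 1.955
S₃ = 1.955 × 157^0.3239 = 1.955 × 5.143 ≈ 10.06

10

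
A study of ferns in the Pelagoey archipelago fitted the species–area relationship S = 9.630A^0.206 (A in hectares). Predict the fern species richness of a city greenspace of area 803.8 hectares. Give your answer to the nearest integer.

S = 9.63 × 803.8^0.206 = 9.63 × 3.967 ≈ 38.2

38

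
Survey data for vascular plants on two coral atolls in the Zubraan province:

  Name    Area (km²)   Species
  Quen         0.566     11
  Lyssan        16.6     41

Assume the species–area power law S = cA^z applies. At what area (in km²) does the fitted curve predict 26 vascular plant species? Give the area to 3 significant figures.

z = ln(41/11) / ln(16.6/0.566) = 1.3157 / 3.3786 = 0.3894
c = 11 / 0.566^0.3894 = 11 / 0.8012 = 13.73
A = (26/13.73)^(1/0.3894) ⇒ ln A = ln(1.894)/0.3894 = 1.6398
A = e^1.6398 ≈ 5.154 km²

5.15 km²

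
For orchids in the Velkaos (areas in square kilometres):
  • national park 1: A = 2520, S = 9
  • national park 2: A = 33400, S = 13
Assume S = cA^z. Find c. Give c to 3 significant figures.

2.95

z = ln(S₂/S₁) / ln(A₂/A₁) = ln(13/9) / ln(33400/2520) = 0.3677 / 2.5843 = 0.1423
c = S₁ / A₁^z = 9 / 2520^0.1423 = 9 / 3.048 = 2.953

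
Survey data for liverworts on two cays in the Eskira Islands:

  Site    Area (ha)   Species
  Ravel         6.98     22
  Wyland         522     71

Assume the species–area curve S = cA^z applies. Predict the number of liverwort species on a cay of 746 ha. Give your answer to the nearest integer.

78

z = ln(71/22) / ln(522/6.98) = 1.1716 / 4.3146 = 0.2716
c = 22 / 6.98^0.2716 = 22 / 1.695 = 12.98
S₃ = 12.98 × 746^0.2716 = 12.98 × 6.027 ≈ 78.23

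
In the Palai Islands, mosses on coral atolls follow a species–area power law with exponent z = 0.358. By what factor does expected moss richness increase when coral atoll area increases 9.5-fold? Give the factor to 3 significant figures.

2.24

S₂/S₁ = (A₂/A₁)^z = 9.5^0.358
ln(S₂/S₁) = 0.358 × ln 9.5 = 0.358 × 2.2513 = 0.8060
S₂/S₁ = e^0.8060 ≈ 2.239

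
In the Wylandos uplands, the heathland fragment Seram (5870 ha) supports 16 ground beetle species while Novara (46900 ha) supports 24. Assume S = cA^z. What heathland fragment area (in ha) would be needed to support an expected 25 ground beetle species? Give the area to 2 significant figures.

z = ln(24/16) / ln(46900/5870) = 0.4055 / 2.0782 = 0.1951
c = 16 / 5870^0.1951 = 16 / 5.436 = 2.943
A = (25/2.943)^(1/0.1951) ⇒ ln A = ln(8.494)/0.1951 = 10.9650
A = e^10.9650 ≈ 57815 ha

58000 ha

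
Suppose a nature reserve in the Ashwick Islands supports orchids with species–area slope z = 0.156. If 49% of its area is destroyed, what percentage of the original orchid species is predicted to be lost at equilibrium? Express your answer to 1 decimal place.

10.0%

S_new/S_old = (A_new/A_old)^z = 0.51^0.156
= exp(0.156 × ln 0.51) = exp(0.156 × -0.6733) = exp(-0.1050) ≈ 0.9003
Fraction lost = 1 − 0.9003 = 0.09971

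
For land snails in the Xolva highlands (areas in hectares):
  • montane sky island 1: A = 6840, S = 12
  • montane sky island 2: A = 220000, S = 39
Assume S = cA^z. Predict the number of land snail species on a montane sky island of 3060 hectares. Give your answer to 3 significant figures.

z = ln(39/12) / ln(220000/6840) = 1.1787 / 3.4708 = 0.3396
c = 12 / 6840^0.3396 = 12 / 20.06 = 0.5982
S₃ = 0.5982 × 3060^0.3396 = 0.5982 × 15.27 ≈ 9.132

9.13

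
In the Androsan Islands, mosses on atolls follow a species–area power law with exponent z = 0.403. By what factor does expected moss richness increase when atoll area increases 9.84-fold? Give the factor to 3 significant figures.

2.51

S₂/S₁ = (A₂/A₁)^z = 9.84^0.403
ln(S₂/S₁) = 0.403 × ln 9.84 = 0.403 × 2.2865 = 0.9214
S₂/S₁ = e^0.9214 ≈ 2.513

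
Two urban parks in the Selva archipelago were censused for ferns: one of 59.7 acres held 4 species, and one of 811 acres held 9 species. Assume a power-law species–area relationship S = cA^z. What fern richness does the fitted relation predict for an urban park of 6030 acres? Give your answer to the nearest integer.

z = ln(9/4) / ln(811/59.7) = 0.8109 / 2.6089 = 0.3108
c = 4 / 59.7^0.3108 = 4 / 3.565 = 1.122
S₃ = 1.122 × 6030^0.3108 = 1.122 × 14.96 ≈ 16.79

17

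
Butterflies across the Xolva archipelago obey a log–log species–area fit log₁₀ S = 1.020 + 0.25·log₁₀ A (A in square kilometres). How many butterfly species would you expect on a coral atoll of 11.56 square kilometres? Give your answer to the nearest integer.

19 species

S = 10.47 × 11.56^0.25 = 10.47 × 1.844 ≈ 19.31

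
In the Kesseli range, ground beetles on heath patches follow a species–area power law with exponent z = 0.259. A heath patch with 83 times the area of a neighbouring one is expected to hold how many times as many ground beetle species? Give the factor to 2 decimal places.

3.14

S₂/S₁ = (A₂/A₁)^z = 83^0.259
ln(S₂/S₁) = 0.259 × ln 83 = 0.259 × 4.4188 = 1.1445
S₂/S₁ = e^1.1445 ≈ 3.141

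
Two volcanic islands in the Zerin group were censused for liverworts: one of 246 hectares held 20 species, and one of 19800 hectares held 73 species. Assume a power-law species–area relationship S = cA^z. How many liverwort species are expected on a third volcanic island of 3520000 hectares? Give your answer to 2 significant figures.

340

z = ln(73/20) / ln(19800/246) = 1.2947 / 4.3881 = 0.2951
c = 20 / 246^0.2951 = 20 / 5.075 = 3.941
S₃ = 3.941 × 3520000^0.2951 = 3.941 × 85.42 ≈ 336.6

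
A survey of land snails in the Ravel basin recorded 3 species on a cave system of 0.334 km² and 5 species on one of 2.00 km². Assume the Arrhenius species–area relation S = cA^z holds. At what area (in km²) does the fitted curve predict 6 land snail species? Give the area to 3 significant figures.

3.79 km²

z = ln(5/3) / ln(2/0.334) = 0.5108 / 1.7898 = 0.2854
c = 3 / 0.334^0.2854 = 3 / 0.7313 = 4.103
A = (6/4.103)^(1/0.2854) ⇒ ln A = ln(1.463)/0.2854 = 1.3319
A = e^1.3319 ≈ 3.788 km²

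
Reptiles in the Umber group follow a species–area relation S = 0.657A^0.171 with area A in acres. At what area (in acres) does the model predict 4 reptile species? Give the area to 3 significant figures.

4 = 0.657 × A^0.171  ⇒  A^0.171 = 4/0.657 = 6.088
ln A = ln(6.088) / 0.171 = 1.8064 / 0.171 = 10.5635
A = e^10.5635 ≈ 38698 acres

38700 acres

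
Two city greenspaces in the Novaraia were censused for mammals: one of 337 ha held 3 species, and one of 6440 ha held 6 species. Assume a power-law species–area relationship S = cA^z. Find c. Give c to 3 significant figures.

0.764

z = ln(S₂/S₁) / ln(A₂/A₁) = ln(6/3) / ln(6440/337) = 0.6931 / 2.9502 = 0.2349
c = S₁ / A₁^z = 3 / 337^0.2349 = 3 / 3.925 = 0.7643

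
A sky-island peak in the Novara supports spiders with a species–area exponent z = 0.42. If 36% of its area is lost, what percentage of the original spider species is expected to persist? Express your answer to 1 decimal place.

82.9%

S_new/S_old = (A_new/A_old)^z = 0.64^0.42
= exp(0.42 × ln 0.64) = exp(0.42 × -0.4463) = exp(-0.1874) ≈ 0.8291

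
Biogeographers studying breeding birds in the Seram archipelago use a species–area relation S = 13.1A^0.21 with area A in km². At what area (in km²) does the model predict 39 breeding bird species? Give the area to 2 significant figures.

39 = 13.1 × A^0.21  ⇒  A^0.21 = 39/13.1 = 2.977
ln A = ln(2.977) / 0.21 = 1.0909 / 0.21 = 5.1950
A = e^5.1950 ≈ 180.4 km²

180 km²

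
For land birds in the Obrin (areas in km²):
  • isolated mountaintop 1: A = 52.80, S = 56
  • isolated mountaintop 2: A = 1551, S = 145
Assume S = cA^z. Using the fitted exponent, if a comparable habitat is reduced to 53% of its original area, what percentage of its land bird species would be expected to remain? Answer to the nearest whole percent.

z = ln(145/56) / ln(1551/52.8) = 0.9514 / 3.3801 = 0.2815
S_new/S_old = (A_new/A_old)^z = 0.53^0.2815 = exp(0.2815 × -0.6349) = 0.8364

84%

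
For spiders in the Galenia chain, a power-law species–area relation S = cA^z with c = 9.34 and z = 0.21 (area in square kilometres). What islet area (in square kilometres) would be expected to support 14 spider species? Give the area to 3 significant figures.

6.87 square kilometres

14 = 9.34 × A^0.21  ⇒  A^0.21 = 14/9.34 = 1.499
ln A = ln(1.499) / 0.21 = 0.4048 / 0.21 = 1.9274
A = e^1.9274 ≈ 6.872 square kilometres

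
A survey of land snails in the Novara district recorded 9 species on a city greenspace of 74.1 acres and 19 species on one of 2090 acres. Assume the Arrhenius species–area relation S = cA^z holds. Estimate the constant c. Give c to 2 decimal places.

3.43

z = ln(S₂/S₁) / ln(A₂/A₁) = ln(19/9) / ln(2090/74.1) = 0.7472 / 3.3395 = 0.2238
c = S₁ / A₁^z = 9 / 74.1^0.2238 = 9 / 2.62 = 3.435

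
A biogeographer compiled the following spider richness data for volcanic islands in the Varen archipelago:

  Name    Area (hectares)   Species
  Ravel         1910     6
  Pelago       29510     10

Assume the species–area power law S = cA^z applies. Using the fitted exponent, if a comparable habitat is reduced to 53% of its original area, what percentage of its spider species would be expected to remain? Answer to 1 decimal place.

z = ln(10/6) / ln(29510/1910) = 0.5108 / 2.7376 = 0.1866
S_new/S_old = (A_new/A_old)^z = 0.53^0.1866 = exp(0.1866 × -0.6349) = 0.8883

88.8%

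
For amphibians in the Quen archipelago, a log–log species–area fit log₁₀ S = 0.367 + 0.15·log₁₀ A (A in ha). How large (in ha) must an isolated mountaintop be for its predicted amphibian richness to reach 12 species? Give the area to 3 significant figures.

56000 ha

12 = 2.328 × A^0.15  ⇒  A^0.15 = 12/2.328 = 5.154
ln A = ln(5.154) / 0.15 = 1.6399 / 0.15 = 10.9324
A = e^10.9324 ≈ 55960 ha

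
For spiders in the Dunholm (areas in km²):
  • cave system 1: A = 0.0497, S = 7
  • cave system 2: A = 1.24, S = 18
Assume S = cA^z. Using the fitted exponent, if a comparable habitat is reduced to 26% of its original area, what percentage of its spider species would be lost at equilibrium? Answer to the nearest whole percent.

33%

z = ln(18/7) / ln(1.24/0.0497) = 0.9445 / 3.2169 = 0.2936
S_new/S_old = (A_new/A_old)^z = 0.26^0.2936 = exp(0.2936 × -1.3471) = 0.6733
Fraction lost = 1 − 0.6733 = 0.3267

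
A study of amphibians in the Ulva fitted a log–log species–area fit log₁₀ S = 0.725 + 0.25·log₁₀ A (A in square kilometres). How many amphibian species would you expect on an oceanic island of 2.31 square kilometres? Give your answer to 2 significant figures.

6.5

S = 5.309 × 2.31^0.25 = 5.309 × 1.233 ≈ 6.545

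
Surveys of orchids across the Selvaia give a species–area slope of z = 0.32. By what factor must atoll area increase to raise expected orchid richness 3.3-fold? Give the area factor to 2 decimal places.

41.72

(A₂/A₁)^0.32 = 3.3, so A₂/A₁ = 3.3^(1/0.32) = 3.3^3.125
ln(A₂/A₁) = ln 3.3 / 0.32 = 1.1939 / 0.32 = 3.7310
A₂/A₁ = e^3.7310 ≈ 41.72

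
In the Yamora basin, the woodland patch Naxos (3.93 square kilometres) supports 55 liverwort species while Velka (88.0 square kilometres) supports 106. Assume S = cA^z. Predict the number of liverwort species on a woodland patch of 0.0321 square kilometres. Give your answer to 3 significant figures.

19.9

z = ln(106/55) / ln(88/3.93) = 0.6561 / 3.1087 = 0.2111
c = 55 / 3.93^0.2111 = 55 / 1.335 = 41.2
S₃ = 41.2 × 0.0321^0.2111 = 41.2 × 0.4839 ≈ 19.94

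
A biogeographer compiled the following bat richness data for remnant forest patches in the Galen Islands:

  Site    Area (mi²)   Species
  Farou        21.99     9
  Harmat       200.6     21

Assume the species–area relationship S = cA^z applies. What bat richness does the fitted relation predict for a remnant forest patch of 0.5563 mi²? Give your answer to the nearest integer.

2

z = ln(21/9) / ln(200.6/21.99) = 0.8473 / 2.2107 = 0.3833
c = 9 / 21.99^0.3833 = 9 / 3.269 = 2.753
S₃ = 2.753 × 0.5563^0.3833 = 2.753 × 0.7987 ≈ 2.199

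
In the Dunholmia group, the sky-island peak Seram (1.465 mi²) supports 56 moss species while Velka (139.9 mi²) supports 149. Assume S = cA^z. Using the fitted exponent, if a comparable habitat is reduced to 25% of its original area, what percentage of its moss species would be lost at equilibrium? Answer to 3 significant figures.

25.7%

z = ln(149/56) / ln(139.9/1.465) = 0.9786 / 4.5591 = 0.2146
S_new/S_old = (A_new/A_old)^z = 0.25^0.2146 = exp(0.2146 × -1.3863) = 0.7426
Fraction lost = 1 − 0.7426 = 0.2574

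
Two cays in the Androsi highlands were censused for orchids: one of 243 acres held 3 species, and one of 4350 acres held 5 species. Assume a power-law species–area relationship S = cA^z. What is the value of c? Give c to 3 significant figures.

z = ln(S₂/S₁) / ln(A₂/A₁) = ln(5/3) / ln(4350/243) = 0.5108 / 2.8849 = 0.1771
c = S₁ / A₁^z = 3 / 243^0.1771 = 3 / 2.645 = 1.134

1.13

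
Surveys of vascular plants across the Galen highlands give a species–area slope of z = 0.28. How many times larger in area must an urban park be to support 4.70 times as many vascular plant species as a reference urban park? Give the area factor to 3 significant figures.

251

(A₂/A₁)^0.28 = 4.7, so A₂/A₁ = 4.7^(1/0.28) = 4.7^3.571
ln(A₂/A₁) = ln 4.7 / 0.28 = 1.5476 / 0.28 = 5.5270
A₂/A₁ = e^5.5270 ≈ 251.4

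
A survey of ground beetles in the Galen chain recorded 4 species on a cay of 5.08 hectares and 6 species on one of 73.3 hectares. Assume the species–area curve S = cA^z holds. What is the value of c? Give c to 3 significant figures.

z = ln(S₂/S₁) / ln(A₂/A₁) = ln(6/4) / ln(73.3/5.08) = 0.4055 / 2.6692 = 0.1519
c = S₁ / A₁^z = 4 / 5.08^0.1519 = 4 / 1.28 = 3.125

3.12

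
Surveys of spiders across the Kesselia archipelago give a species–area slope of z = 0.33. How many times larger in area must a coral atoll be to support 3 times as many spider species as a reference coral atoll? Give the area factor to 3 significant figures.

27.9

(A₂/A₁)^0.33 = 3, so A₂/A₁ = 3^(1/0.33) = 3^3.03
ln(A₂/A₁) = ln 3 / 0.33 = 1.0986 / 0.33 = 3.3291
A₂/A₁ = e^3.3291 ≈ 27.91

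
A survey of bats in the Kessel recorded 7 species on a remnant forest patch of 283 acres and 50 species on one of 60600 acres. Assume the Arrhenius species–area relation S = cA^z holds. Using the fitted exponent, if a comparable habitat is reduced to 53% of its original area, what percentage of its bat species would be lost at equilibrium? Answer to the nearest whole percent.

21%

z = ln(50/7) / ln(60600/283) = 1.9661 / 5.3666 = 0.3664
S_new/S_old = (A_new/A_old)^z = 0.53^0.3664 = exp(0.3664 × -0.6349) = 0.7925
Fraction lost = 1 − 0.7925 = 0.2075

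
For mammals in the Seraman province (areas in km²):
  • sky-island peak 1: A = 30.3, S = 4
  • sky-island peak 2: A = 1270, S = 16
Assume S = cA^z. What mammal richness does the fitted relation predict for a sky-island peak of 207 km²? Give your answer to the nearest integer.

z = ln(16/4) / ln(1270/30.3) = 1.3863 / 3.7356 = 0.3711
c = 4 / 30.3^0.3711 = 4 / 3.546 = 1.128
S₃ = 1.128 × 207^0.3711 = 1.128 × 7.235 ≈ 8.161

8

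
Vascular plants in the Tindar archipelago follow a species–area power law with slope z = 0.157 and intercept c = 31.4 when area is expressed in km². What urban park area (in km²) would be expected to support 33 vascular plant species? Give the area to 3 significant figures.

1.37 km²

33 = 31.4 × A^0.157  ⇒  A^0.157 = 33/31.4 = 1.051
ln A = ln(1.051) / 0.157 = 0.0497 / 0.157 = 0.3166
A = e^0.3166 ≈ 1.372 km²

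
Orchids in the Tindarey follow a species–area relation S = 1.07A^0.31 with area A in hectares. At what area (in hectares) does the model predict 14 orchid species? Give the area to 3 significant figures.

4000 hectares

14 = 1.07 × A^0.31  ⇒  A^0.31 = 14/1.07 = 13.08
ln A = ln(13.08) / 0.31 = 2.5714 / 0.31 = 8.2948
A = e^8.2948 ≈ 4003 hectares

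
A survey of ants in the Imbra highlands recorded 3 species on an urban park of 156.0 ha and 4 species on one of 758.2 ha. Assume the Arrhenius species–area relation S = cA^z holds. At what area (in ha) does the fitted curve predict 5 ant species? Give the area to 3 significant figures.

2580 ha

z = ln(4/3) / ln(758.2/156) = 0.2877 / 1.5811 = 0.1820
c = 3 / 156^0.1820 = 3 / 2.506 = 1.197
A = (5/1.197)^(1/0.1820) ⇒ ln A = ln(4.177)/0.1820 = 7.8573
A = e^7.8573 ≈ 2585 ha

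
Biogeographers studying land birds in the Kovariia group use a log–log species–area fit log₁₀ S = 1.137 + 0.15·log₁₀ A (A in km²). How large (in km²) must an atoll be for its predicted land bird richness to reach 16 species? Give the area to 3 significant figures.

16 = 13.71 × A^0.15  ⇒  A^0.15 = 16/13.71 = 1.167
ln A = ln(1.167) / 0.15 = 0.1545 / 0.15 = 1.0303
A = e^1.0303 ≈ 2.802 km²

2.80 km²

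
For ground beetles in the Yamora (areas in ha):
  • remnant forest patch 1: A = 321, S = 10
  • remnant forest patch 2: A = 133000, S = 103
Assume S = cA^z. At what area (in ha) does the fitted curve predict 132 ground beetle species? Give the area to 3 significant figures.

z = ln(103/10) / ln(133000/321) = 2.3321 / 6.0267 = 0.3870
c = 10 / 321^0.3870 = 10 / 9.331 = 1.072
A = (132/1.072)^(1/0.3870) ⇒ ln A = ln(123.2)/0.3870 = 12.4392
A = e^12.4392 ≈ 252500 ha

253000 ha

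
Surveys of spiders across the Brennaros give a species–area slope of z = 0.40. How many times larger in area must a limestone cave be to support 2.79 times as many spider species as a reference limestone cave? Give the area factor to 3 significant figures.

13.0

(A₂/A₁)^0.4 = 2.79, so A₂/A₁ = 2.79^(1/0.4) = 2.79^2.5
ln(A₂/A₁) = ln 2.79 / 0.4 = 1.0260 / 0.4 = 2.5651
A₂/A₁ = e^2.5651 ≈ 13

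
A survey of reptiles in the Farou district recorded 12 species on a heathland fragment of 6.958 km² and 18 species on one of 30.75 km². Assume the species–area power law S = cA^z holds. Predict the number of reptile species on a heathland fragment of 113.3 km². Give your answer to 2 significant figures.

z = ln(18/12) / ln(30.75/6.958) = 0.4055 / 1.4860 = 0.2729
c = 12 / 6.958^0.2729 = 12 / 1.698 = 7.068
S₃ = 7.068 × 113.3^0.2729 = 7.068 × 3.635 ≈ 25.69

26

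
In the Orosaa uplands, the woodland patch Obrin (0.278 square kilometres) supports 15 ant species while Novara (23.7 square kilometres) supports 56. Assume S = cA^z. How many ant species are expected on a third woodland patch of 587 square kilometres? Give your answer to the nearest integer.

145

z = ln(56/15) / ln(23.7/0.278) = 1.3173 / 4.4456 = 0.2963
c = 15 / 0.278^0.2963 = 15 / 0.6843 = 21.92
S₃ = 21.92 × 587^0.2963 = 21.92 × 6.613 ≈ 145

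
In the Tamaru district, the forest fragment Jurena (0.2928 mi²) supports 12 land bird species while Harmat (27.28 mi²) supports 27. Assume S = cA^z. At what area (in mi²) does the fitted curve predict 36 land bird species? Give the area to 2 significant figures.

z = ln(27/12) / ln(27.28/0.2928) = 0.8109 / 4.5344 = 0.1788
c = 12 / 0.2928^0.1788 = 12 / 0.8028 = 14.95
A = (36/14.95)^(1/0.1788) ⇒ ln A = ln(2.408)/0.1788 = 4.9148
A = e^4.9148 ≈ 136.3 mi²

140 mi²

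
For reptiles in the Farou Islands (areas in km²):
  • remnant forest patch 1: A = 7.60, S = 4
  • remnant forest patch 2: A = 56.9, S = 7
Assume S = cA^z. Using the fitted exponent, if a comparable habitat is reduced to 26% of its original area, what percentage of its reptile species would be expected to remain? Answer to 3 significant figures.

68.8%

z = ln(7/4) / ln(56.9/7.6) = 0.5596 / 2.0131 = 0.2780
S_new/S_old = (A_new/A_old)^z = 0.26^0.2780 = exp(0.2780 × -1.3471) = 0.6877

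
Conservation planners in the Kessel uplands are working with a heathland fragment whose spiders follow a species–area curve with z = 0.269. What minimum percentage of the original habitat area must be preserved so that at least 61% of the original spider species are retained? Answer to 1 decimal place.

15.9%

Need (A_new/A_old)^0.269 = 0.61, so A_new/A_old = 0.61^(1/0.269) = 0.61^3.717
ln(A_new/A_old) = ln 0.61 / 0.269 = -0.4943 / 0.269 = -1.8375
A_new/A_old = e^-1.8375 ≈ 0.1592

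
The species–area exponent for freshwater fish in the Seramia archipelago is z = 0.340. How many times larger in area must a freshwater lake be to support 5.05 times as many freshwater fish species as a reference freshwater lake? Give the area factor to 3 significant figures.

117

(A₂/A₁)^0.34 = 5.05, so A₂/A₁ = 5.05^(1/0.34) = 5.05^2.941
ln(A₂/A₁) = ln 5.05 / 0.34 = 1.6194 / 0.34 = 4.7629
A₂/A₁ = e^4.7629 ≈ 117.1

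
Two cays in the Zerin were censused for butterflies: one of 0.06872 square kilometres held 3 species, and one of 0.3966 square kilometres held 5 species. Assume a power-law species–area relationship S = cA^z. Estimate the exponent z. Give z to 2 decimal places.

0.29

Taking logs: ln S = ln c + z ln A, so z = (ln S₂ − ln S₁)/(ln A₂ − ln A₁).
z = ln(5/3) / ln(0.3966/0.06872) = ln(1.667) / ln(5.771) = 0.5108 / 1.7529 = 0.2914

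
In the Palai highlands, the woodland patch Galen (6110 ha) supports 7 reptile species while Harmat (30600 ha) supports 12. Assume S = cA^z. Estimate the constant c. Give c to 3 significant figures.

z = ln(S₂/S₁) / ln(A₂/A₁) = ln(12/7) / ln(30600/6110) = 0.5390 / 1.6111 = 0.3346
c = S₁ / A₁^z = 7 / 6110^0.3346 = 7 / 18.48 = 0.3788

0.379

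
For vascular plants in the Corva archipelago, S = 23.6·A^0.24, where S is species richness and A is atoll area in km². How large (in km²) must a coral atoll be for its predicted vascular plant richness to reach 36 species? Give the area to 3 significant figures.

36 = 23.6 × A^0.24  ⇒  A^0.24 = 36/23.6 = 1.525
ln A = ln(1.525) / 0.24 = 0.4223 / 0.24 = 1.7595
A = e^1.7595 ≈ 5.809 km²

5.81 km²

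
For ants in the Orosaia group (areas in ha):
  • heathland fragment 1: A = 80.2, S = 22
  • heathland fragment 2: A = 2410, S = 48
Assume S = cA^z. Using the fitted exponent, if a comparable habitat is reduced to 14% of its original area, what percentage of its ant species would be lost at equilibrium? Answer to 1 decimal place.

z = ln(48/22) / ln(2410/80.2) = 0.7802 / 3.4029 = 0.2293
S_new/S_old = (A_new/A_old)^z = 0.14^0.2293 = exp(0.2293 × -1.9661) = 0.6371
Fraction lost = 1 − 0.6371 = 0.3629

36.3%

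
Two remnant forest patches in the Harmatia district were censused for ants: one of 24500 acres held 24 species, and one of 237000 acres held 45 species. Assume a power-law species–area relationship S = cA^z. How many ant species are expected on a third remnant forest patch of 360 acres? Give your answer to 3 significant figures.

z = ln(45/24) / ln(237000/24500) = 0.6286 / 2.2694 = 0.2770
c = 24 / 24500^0.2770 = 24 / 16.44 = 1.46
S₃ = 1.46 × 360^0.2770 = 1.46 × 5.106 ≈ 7.456

7.46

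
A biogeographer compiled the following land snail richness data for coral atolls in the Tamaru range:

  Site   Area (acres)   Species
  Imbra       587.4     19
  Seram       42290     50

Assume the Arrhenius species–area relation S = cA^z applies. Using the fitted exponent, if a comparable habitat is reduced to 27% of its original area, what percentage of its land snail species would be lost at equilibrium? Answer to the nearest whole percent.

z = ln(50/19) / ln(42290/587.4) = 0.9676 / 4.2766 = 0.2263
S_new/S_old = (A_new/A_old)^z = 0.27^0.2263 = exp(0.2263 × -1.3093) = 0.7436
Fraction lost = 1 − 0.7436 = 0.2564

26%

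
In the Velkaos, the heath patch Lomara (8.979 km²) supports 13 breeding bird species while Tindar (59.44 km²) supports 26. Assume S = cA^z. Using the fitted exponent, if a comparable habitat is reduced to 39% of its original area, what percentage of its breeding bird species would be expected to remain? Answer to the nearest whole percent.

z = ln(26/13) / ln(59.44/8.979) = 0.6931 / 1.8901 = 0.3667
S_new/S_old = (A_new/A_old)^z = 0.39^0.3667 = exp(0.3667 × -0.9416) = 0.708

71%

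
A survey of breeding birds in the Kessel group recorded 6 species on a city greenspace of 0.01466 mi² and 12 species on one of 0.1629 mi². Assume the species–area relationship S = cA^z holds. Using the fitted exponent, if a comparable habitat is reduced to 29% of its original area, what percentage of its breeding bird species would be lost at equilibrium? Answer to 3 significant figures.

30.0%

z = ln(12/6) / ln(0.1629/0.01466) = 0.6931 / 2.4080 = 0.2879
S_new/S_old = (A_new/A_old)^z = 0.29^0.2879 = exp(0.2879 × -1.2379) = 0.7002
Fraction lost = 1 − 0.7002 = 0.2998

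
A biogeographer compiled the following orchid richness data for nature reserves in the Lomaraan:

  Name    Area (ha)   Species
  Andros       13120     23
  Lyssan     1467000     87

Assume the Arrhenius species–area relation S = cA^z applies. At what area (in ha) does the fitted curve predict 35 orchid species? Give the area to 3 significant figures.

z = ln(87/23) / ln(1467000/13120) = 1.3304 / 4.7168 = 0.2821
c = 23 / 13120^0.2821 = 23 / 14.5 = 1.586
A = (35/1.586)^(1/0.2821) ⇒ ln A = ln(22.07)/0.2821 = 10.9704
A = e^10.9704 ≈ 58130 ha

58100 ha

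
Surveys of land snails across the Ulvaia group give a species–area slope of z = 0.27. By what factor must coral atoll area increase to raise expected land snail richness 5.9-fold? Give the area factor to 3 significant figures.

(A₂/A₁)^0.27 = 5.9, so A₂/A₁ = 5.9^(1/0.27) = 5.9^3.704
ln(A₂/A₁) = ln 5.9 / 0.27 = 1.7750 / 0.27 = 6.5739
A₂/A₁ = e^6.5739 ≈ 716.2

716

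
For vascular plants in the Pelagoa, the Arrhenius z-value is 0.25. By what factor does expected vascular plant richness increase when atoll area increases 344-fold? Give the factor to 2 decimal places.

S₂/S₁ = (A₂/A₁)^z = 344^0.25
ln(S₂/S₁) = 0.25 × ln 344 = 0.25 × 5.8406 = 1.4602
S₂/S₁ = e^1.4602 ≈ 4.307

4.31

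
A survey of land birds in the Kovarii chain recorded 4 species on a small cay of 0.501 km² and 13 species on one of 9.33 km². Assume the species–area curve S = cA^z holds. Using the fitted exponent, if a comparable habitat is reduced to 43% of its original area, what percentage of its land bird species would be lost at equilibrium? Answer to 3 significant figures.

28.8%

z = ln(13/4) / ln(9.33/0.501) = 1.1787 / 2.9244 = 0.4030
S_new/S_old = (A_new/A_old)^z = 0.43^0.4030 = exp(0.4030 × -0.8440) = 0.7117
Fraction lost = 1 − 0.7117 = 0.2883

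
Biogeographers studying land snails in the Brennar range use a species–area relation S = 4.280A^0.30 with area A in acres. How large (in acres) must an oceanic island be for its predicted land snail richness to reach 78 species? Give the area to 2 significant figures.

78 = 4.28 × A^0.3  ⇒  A^0.3 = 78/4.28 = 18.22
ln A = ln(18.22) / 0.3 = 2.9028 / 0.3 = 9.6759
A = e^9.6759 ≈ 15928 acres

16000 acres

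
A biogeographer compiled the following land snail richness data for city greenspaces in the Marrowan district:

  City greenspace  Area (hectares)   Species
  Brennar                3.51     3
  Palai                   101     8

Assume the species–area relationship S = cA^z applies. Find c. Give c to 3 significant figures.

z = ln(S₂/S₁) / ln(A₂/A₁) = ln(8/3) / ln(101/3.51) = 0.9808 / 3.3595 = 0.2920
c = S₁ / A₁^z = 3 / 3.51^0.2920 = 3 / 1.443 = 2.079

2.08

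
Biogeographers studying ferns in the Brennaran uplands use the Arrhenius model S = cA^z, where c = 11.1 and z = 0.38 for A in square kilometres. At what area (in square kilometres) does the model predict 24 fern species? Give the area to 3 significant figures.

24 = 11.1 × A^0.38  ⇒  A^0.38 = 24/11.1 = 2.162
ln A = ln(2.162) / 0.38 = 0.7711 / 0.38 = 2.0292
A = e^2.0292 ≈ 7.608 square kilometres

7.61 square kilometres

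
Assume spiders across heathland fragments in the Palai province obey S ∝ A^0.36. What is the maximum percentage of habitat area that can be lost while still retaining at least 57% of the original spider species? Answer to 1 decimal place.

Need (A_new/A_old)^0.36 = 0.57, so A_new/A_old = 0.57^(1/0.36) = 0.57^2.778
ln(A_new/A_old) = ln 0.57 / 0.36 = -0.5621 / 0.36 = -1.5614
A_new/A_old = e^-1.5614 ≈ 0.2098
Fraction that can be lost = 1 − 0.2098 = 0.7902

79.0%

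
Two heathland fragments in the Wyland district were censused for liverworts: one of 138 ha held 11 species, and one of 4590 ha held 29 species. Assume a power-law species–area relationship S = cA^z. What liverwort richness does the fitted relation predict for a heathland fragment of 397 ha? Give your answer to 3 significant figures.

z = ln(29/11) / ln(4590/138) = 0.9694 / 3.5044 = 0.2766
c = 11 / 138^0.2766 = 11 / 3.908 = 2.815
S₃ = 2.815 × 397^0.2766 = 2.815 × 5.235 ≈ 14.73

14.7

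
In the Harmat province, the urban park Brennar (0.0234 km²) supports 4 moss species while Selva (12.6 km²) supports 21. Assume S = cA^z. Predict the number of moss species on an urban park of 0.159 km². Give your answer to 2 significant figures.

6.6

z = ln(21/4) / ln(12.6/0.0234) = 1.6582 / 6.2887 = 0.2637
c = 4 / 0.0234^0.2637 = 4 / 0.3715 = 10.77
S₃ = 10.77 × 0.159^0.2637 = 10.77 × 0.6158 ≈ 6.63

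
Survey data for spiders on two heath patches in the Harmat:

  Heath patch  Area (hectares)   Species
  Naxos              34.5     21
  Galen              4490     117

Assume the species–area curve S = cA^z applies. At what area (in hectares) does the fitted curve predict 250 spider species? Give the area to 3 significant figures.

z = ln(117/21) / ln(4490/34.5) = 1.7177 / 4.8686 = 0.3528
c = 21 / 34.5^0.3528 = 21 / 3.488 = 6.021
A = (250/6.021)^(1/0.3528) ⇒ ln A = ln(41.52)/0.3528 = 10.5618
A = e^10.5618 ≈ 38630 hectares

38600 hectares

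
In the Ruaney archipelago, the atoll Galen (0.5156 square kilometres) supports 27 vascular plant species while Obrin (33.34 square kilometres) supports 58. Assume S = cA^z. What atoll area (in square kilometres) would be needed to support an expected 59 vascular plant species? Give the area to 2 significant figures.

z = ln(58/27) / ln(33.34/0.5156) = 0.7646 / 4.1692 = 0.1834
c = 27 / 0.5156^0.1834 = 27 / 0.8856 = 30.49
A = (59/30.49)^(1/0.1834) ⇒ ln A = ln(1.935)/0.1834 = 3.6000
A = e^3.6000 ≈ 36.6 square kilometres

37 square kilometres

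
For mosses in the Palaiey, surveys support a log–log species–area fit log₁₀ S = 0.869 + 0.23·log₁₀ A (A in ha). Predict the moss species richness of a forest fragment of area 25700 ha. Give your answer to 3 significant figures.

S = 7.396 × 25700^0.23
ln S = ln 7.396 + 0.23 × ln 25700 = 2.0009 + 0.23 × 10.1542 = 4.3364
S = e^4.3364 ≈ 76.43

76.4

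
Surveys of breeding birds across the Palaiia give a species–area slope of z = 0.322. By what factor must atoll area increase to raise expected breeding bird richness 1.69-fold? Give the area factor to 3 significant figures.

5.10

(A₂/A₁)^0.322 = 1.69, so A₂/A₁ = 1.69^(1/0.322) = 1.69^3.106
ln(A₂/A₁) = ln 1.69 / 0.322 = 0.5247 / 0.322 = 1.6296
A₂/A₁ = e^1.6296 ≈ 5.102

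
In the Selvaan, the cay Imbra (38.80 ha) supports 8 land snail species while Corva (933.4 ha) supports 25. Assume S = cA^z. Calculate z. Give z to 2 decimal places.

Taking logs: ln S = ln c + z ln A, so z = (ln S₂ − ln S₁)/(ln A₂ − ln A₁).
z = ln(25/8) / ln(933.4/38.8) = ln(3.125) / ln(24.06) = 1.1394 / 3.1804 = 0.3583

0.36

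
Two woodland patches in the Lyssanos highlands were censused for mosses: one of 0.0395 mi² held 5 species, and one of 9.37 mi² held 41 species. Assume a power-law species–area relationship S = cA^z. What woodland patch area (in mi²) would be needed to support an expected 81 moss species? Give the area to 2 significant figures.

55 mi²

z = ln(41/5) / ln(9.37/0.0395) = 2.1041 / 5.4690 = 0.3847
c = 5 / 0.0395^0.3847 = 5 / 0.2884 = 17.33
A = (81/17.33)^(1/0.3847) ⇒ ln A = ln(4.673)/0.3847 = 4.0072
A = e^4.0072 ≈ 54.99 mi²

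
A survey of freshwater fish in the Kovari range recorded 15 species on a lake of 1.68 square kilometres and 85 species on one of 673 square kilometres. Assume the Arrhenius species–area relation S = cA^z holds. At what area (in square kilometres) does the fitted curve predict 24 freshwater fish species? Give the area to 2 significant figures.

z = ln(85/15) / ln(673/1.68) = 1.7346 / 5.9930 = 0.2894
c = 15 / 1.68^0.2894 = 15 / 1.162 = 12.91
A = (24/12.91)^(1/0.2894) ⇒ ln A = ln(1.859)/0.2894 = 2.1426
A = e^2.1426 ≈ 8.522 square kilometres

8.5 square kilometres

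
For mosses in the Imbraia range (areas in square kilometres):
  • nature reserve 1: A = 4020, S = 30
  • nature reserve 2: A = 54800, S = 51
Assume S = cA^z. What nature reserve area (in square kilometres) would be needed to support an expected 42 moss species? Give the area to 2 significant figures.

z = ln(51/30) / ln(54800/4020) = 0.5306 / 2.6124 = 0.2031
c = 30 / 4020^0.2031 = 30 / 5.396 = 5.56
A = (42/5.56)^(1/0.2031) ⇒ ln A = ln(7.555)/0.2031 = 9.9556
A = e^9.9556 ≈ 21069 square kilometres

21000 square kilometres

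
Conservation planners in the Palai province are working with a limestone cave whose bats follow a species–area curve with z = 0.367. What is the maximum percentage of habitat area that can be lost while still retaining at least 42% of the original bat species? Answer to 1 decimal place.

Need (A_new/A_old)^0.367 = 0.42, so A_new/A_old = 0.42^(1/0.367) = 0.42^2.725
ln(A_new/A_old) = ln 0.42 / 0.367 = -0.8675 / 0.367 = -2.3638
A_new/A_old = e^-2.3638 ≈ 0.09407
Fraction that can be lost = 1 − 0.09407 = 0.9059

90.6%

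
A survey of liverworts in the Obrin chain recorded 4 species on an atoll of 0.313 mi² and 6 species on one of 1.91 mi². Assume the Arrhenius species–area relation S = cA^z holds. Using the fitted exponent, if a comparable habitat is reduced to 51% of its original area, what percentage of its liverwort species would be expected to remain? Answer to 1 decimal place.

86.0%

z = ln(6/4) / ln(1.91/0.313) = 0.4055 / 1.8087 = 0.2242
S_new/S_old = (A_new/A_old)^z = 0.51^0.2242 = exp(0.2242 × -0.6733) = 0.8599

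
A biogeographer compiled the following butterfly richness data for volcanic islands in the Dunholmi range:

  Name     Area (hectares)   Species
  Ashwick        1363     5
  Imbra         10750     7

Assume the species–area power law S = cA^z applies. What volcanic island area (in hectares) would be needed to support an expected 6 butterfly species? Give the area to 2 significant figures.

4200 hectares

z = ln(7/5) / ln(10750/1363) = 0.3365 / 2.0652 = 0.1629
c = 5 / 1363^0.1629 = 5 / 3.241 = 1.543
A = (6/1.543)^(1/0.1629) ⇒ ln A = ln(3.889)/0.1629 = 8.3365
A = e^8.3365 ≈ 4173 hectares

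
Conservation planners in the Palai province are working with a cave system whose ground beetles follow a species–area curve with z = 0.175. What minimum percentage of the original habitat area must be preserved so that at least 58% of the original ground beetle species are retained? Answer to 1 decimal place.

4.4%

Need (A_new/A_old)^0.175 = 0.58, so A_new/A_old = 0.58^(1/0.175) = 0.58^5.714
ln(A_new/A_old) = ln 0.58 / 0.175 = -0.5447 / 0.175 = -3.1127
A_new/A_old = e^-3.1127 ≈ 0.04448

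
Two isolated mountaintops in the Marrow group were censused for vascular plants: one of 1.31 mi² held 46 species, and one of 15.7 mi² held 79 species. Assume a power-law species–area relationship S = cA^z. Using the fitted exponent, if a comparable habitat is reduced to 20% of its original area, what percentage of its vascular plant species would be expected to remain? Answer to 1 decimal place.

z = ln(79/46) / ln(15.7/1.31) = 0.5408 / 2.4836 = 0.2177
S_new/S_old = (A_new/A_old)^z = 0.2^0.2177 = exp(0.2177 × -1.6094) = 0.7044

70.4%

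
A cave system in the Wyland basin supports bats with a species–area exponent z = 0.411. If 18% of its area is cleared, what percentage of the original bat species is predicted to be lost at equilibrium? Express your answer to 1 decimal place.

7.8%

S_new/S_old = (A_new/A_old)^z = 0.82^0.411
= exp(0.411 × ln 0.82) = exp(0.411 × -0.1985) = exp(-0.0816) ≈ 0.9217
Fraction lost = 1 − 0.9217 = 0.07833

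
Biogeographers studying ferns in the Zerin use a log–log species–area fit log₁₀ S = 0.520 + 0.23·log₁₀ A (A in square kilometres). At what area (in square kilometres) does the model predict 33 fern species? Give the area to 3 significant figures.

33 = 3.311 × A^0.23  ⇒  A^0.23 = 33/3.311 = 9.966
ln A = ln(9.966) / 0.23 = 2.2992 / 0.23 = 9.9964
A = e^9.9964 ≈ 21946 square kilometres

21900 square kilometres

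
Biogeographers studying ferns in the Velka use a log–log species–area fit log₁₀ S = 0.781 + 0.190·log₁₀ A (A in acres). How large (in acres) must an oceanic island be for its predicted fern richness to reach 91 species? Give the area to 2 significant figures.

91 = 6.039 × A^0.19  ⇒  A^0.19 = 91/6.039 = 15.07
ln A = ln(15.07) / 0.19 = 2.7125 / 0.19 = 14.2765
A = e^14.2765 ≈ 1585688 acres

1600000 acres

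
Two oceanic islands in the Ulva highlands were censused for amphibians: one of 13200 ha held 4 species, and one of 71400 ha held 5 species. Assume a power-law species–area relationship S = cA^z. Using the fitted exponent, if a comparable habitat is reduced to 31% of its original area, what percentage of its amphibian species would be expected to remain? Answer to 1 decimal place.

z = ln(5/4) / ln(71400/13200) = 0.2231 / 1.6881 = 0.1322
S_new/S_old = (A_new/A_old)^z = 0.31^0.1322 = exp(0.1322 × -1.1712) = 0.8566

85.7%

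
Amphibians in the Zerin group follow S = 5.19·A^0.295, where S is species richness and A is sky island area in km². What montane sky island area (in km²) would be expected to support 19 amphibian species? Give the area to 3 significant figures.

19 = 5.19 × A^0.295  ⇒  A^0.295 = 19/5.19 = 3.661
ln A = ln(3.661) / 0.295 = 1.2977 / 0.295 = 4.3990
A = e^4.3990 ≈ 81.37 km²

81.4 km²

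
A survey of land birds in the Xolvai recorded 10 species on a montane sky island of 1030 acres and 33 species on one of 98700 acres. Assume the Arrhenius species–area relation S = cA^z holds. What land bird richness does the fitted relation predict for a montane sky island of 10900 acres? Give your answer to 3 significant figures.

z = ln(33/10) / ln(98700/1030) = 1.1939 / 4.5625 = 0.2617
c = 10 / 1030^0.2617 = 10 / 6.143 = 1.628
S₃ = 1.628 × 10900^0.2617 = 1.628 × 11.39 ≈ 18.54

18.5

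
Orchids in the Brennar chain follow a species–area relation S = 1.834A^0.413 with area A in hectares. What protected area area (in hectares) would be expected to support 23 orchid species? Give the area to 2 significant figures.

460 hectares

23 = 1.834 × A^0.413  ⇒  A^0.413 = 23/1.834 = 12.54
ln A = ln(12.54) / 0.413 = 2.5290 / 0.413 = 6.1235
A = e^6.1235 ≈ 456.4 hectares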